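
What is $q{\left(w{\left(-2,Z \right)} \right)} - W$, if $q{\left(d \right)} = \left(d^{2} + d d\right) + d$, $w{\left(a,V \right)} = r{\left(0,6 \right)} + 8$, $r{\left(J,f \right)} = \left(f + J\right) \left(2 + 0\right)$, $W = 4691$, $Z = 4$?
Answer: $-3871$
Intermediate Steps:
$r{\left(J,f \right)} = 2 J + 2 f$ ($r{\left(J,f \right)} = \left(J + f\right) 2 = 2 J + 2 f$)
$w{\left(a,V \right)} = 20$ ($w{\left(a,V \right)} = \left(2 \cdot 0 + 2 \cdot 6\right) + 8 = \left(0 + 12\right) + 8 = 12 + 8 = 20$)
$q{\left(d \right)} = d + 2 d^{2}$ ($q{\left(d \right)} = \left(d^{2} + d^{2}\right) + d = 2 d^{2} + d = d + 2 d^{2}$)
$q{\left(w{\left(-2,Z \right)} \right)} - W = 20 \left(1 + 2 \cdot 20\right) - 4691 = 20 \left(1 + 40\right) - 4691 = 20 \cdot 41 - 4691 = 820 - 4691 = -3871$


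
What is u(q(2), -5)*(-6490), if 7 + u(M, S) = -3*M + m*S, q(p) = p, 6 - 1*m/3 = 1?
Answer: 571120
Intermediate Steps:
m = 15 (m = 18 - 3*1 = 18 - 3 = 15)
u(M, S) = -7 - 3*M + 15*S (u(M, S) = -7 + (-3*M + 15*S) = -7 - 3*M + 15*S)
u(q(2), -5)*(-6490) = (-7 - 3*2 + 15*(-5))*(-6490) = (-7 - 6 - 75)*(-6490) = -88*(-6490) = 571120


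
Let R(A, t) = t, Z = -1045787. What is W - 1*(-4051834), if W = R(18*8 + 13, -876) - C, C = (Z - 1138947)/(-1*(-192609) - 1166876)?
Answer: 3946712513052/974267 ≈ 4.0510e+6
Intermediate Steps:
C = 2184734/974267 (C = (-1045787 - 1138947)/(-1*(-192609) - 1166876) = -2184734/(192609 - 1166876) = -2184734/(-974267) = -2184734*(-1/974267) = 2184734/974267 ≈ 2.2424)
W = -855642626/974267 (W = -876 - 1*2184734/974267 = -876 - 2184734/974267 = -855642626/974267 ≈ -878.24)
W - 1*(-4051834) = -855642626/974267 - 1*(-4051834) = -855642626/974267 + 4051834 = 3946712513052/974267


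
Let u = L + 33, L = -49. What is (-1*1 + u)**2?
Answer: 289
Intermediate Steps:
u = -16 (u = -49 + 33 = -16)
(-1*1 + u)**2 = (-1*1 - 16)**2 = (-1 - 16)**2 = (-17)**2 = 289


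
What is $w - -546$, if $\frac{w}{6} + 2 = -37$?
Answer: $312$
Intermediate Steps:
$w = -234$ ($w = -12 + 6 \left(-37\right) = -12 - 222 = -234$)
$w - -546 = -234 - -546 = -234 + 546 = 312$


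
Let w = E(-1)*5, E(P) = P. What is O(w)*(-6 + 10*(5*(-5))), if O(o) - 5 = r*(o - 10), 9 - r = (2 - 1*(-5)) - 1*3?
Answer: 17920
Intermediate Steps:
w = -5 (w = -1*5 = -5)
r = 5 (r = 9 - ((2 - 1*(-5)) - 1*3) = 9 - ((2 + 5) - 3) = 9 - (7 - 3) = 9 - 1*4 = 9 - 4 = 5)
O(o) = -45 + 5*o (O(o) = 5 + 5*(o - 10) = 5 + 5*(-10 + o) = 5 + (-50 + 5*o) = -45 + 5*o)
O(w)*(-6 + 10*(5*(-5))) = (-45 + 5*(-5))*(-6 + 10*(5*(-5))) = (-45 - 25)*(-6 + 10*(-25)) = -70*(-6 - 250) = -70*(-256) = 17920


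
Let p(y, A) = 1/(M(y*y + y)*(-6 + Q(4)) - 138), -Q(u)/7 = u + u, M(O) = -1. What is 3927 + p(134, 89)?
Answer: 298451/76 ≈ 3927.0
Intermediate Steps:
Q(u) = -14*u (Q(u) = -7*(u + u) = -14*u)
p(y, A) = -1/76 (p(y, A) = 1/(-(-6 - 14*4) - 138) = 1/(-(-6 - 56) - 138) = 1/(-1*(-62) - 138) = 1/(62 - 138) = 1/(-76) = -1/76)
3927 + p(134, 89) = 3927 - 1/76 = 298451/76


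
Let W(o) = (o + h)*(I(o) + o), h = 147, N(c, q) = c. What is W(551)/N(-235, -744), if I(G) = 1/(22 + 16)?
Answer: -7307711/4465 ≈ -1636.7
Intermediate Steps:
I(G) = 1/38
W(o) = (147 + o)*(1/38 + o) (W(o) = (o + 147)*(1/38 + o) = (147 + o)*(1/38 + o))
W(551)/N(-235, -744) = (147/38 + 551² + (5587/38)*551)/(-235) = (147/38 + 303601 + 162023/2)*(-1/235) = (7307711/19)*(-1/235) = -7307711/4465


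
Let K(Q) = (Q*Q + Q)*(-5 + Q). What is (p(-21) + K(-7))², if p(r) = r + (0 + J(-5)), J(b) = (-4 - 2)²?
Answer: 239121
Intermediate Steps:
J(b) = 36 (J(b) = (-6)² = 36)
K(Q) = (-5 + Q)*(Q + Q²) (K(Q) = (Q² + Q)*(-5 + Q) = (Q + Q²)*(-5 + Q) = (-5 + Q)*(Q + Q²))
p(r) = 36 + r (p(r) = r + (0 + 36) = r + 36 = 36 + r)
(p(-21) + K(-7))² = ((36 - 21) - 7*(-5 + (-7)² - 4*(-7)))² = (15 - 7*(-5 + 49 + 28))² = (15 - 7*72)² = (15 - 504)² = (-489)² = 239121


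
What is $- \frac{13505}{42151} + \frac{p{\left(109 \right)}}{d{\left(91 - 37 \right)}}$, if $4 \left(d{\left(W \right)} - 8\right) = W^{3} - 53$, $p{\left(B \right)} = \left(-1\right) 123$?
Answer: $- \frac{715668669}{2212126631} \approx -0.32352$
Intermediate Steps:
$p{\left(B \right)} = -123$
$d{\left(W \right)} = - \frac{21}{4} + \frac{W^{3}}{4}$ ($d{\left(W \right)} = 8 + \frac{W^{3} - 53}{4} = 8 + \frac{-53 + W^{3}}{4} = 8 + \left(- \frac{53}{4} + \frac{W^{3}}{4}\right) = - \frac{21}{4} + \frac{W^{3}}{4}$)
$- \frac{13505}{42151} + \frac{p{\left(109 \right)}}{d{\left(91 - 37 \right)}} = - \frac{13505}{42151} - \frac{123}{- \frac{21}{4} + \frac{\left(91 - 37\right)^{3}}{4}} = \left(-13505\right) \frac{1}{42151} - \frac{123}{- \frac{21}{4} + \frac{54^{3}}{4}} = - \frac{13505}{42151} - \frac{123}{- \frac{21}{4} + \frac{1}{4} \cdot 157464} = - \frac{13505}{42151} - \frac{123}{- \frac{21}{4} + 39366} = - \frac{13505}{42151} - \frac{123}{\frac{157443}{4}} = - \frac{13505}{42151} - \frac{164}{52481} = - \frac{715668669}{2212126631}$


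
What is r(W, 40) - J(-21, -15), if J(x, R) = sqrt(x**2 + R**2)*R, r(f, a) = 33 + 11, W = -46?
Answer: 44 + 45*sqrt(74) ≈ 431.10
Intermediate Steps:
r(f, a) = 44
J(x, R) = R*sqrt(R**2 + x**2) (J(x, R) = sqrt(R**2 + x**2)*R = R*sqrt(R**2 + x**2))
r(W, 40) - J(-21, -15) = 44 - (-15)*sqrt((-15)**2 + (-21)**2) = 44 - (-15)*sqrt(225 + 441) = 44 - (-15)*sqrt(666) = 44 - (-15)*3*sqrt(74) = 44 - (-45)*sqrt(74) = 44 + 45*sqrt(74)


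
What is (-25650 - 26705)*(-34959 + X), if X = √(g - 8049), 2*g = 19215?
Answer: 1830278445 - 52355*√6234/2 ≈ 1.8282e+9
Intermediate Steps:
g = 19215/2 (g = (½)*19215 = 19215/2 ≈ 9607.5)
X = √6234/2 (X = √(19215/2 - 8049) = √(3117/2) = √6234/2 ≈ 39.478)
(-25650 - 26705)*(-34959 + X) = (-25650 - 26705)*(-34959 + √6234/2) = -52355*(-34959 + √6234/2) = 1830278445 - 52355*√6234/2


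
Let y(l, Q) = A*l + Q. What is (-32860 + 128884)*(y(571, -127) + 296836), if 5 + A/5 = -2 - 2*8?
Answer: 22185769056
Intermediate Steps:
A = -115 (A = -25 + 5*(-2 - 2*8) = -25 + 5*(-2 - 16) = -25 + 5*(-18) = -25 - 90 = -115)
y(l, Q) = Q - 115*l (y(l, Q) = -115*l + Q = Q - 115*l)
(-32860 + 128884)*(y(571, -127) + 296836) = (-32860 + 128884)*((-127 - 115*571) + 296836) = 96024*((-127 - 65665) + 296836) = 96024*(-65792 + 296836) = 96024*231044 = 22185769056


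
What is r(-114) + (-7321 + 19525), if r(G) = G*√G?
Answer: 12204 - 114*I*√114 ≈ 12204.0 - 1217.2*I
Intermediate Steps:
r(G) = G^(3/2)
r(-114) + (-7321 + 19525) = (-114)^(3/2) + (-7321 + 19525) = -114*I*√114 + 12204 = 12204 - 114*I*√114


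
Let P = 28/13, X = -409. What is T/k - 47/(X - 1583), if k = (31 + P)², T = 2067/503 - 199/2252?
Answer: 2855797159457/104790099883368 ≈ 0.027253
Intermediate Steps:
P = 28/13 (P = 28*(1/13) = 28/13 ≈ 2.1538)
T = 4554787/1132756 (T = 2067*(1/503) - 199*1/2252 = 2067/503 - 199/2252 = 4554787/1132756 ≈ 4.0210)
k = 185761/169 (k = (31 + 28/13)² = (431/13)² = 185761/169 ≈ 1099.2)
T/k - 47/(X - 1583) = 4554787/(1132756*(185761/169)) - 47/(-409 - 1583) = (4554787/1132756)*(169/185761) - 47/(-1992) = 769759003/210421887316 - 47*(-1/1992) = 769759003/210421887316 + 47/1992 = 2855797159457/104790099883368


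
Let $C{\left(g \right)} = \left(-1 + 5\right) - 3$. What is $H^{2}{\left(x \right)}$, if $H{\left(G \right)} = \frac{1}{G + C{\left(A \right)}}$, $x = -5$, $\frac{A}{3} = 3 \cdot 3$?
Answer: $\frac{1}{16} \approx 0.0625$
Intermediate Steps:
$A = 27$ ($A = 3 \cdot 3 \cdot 3 = 3 \cdot 9 = 27$)
$C{\left(g \right)} = 1$ ($C{\left(g \right)} = 4 - 3 = 1$)
$H{\left(G \right)} = \frac{1}{1 + G}$ ($H{\left(G \right)} = \frac{1}{G + 1} = \frac{1}{1 + G}$)
$H^{2}{\left(x \right)} = \left(\frac{1}{1 - 5}\right)^{2} = \left(\frac{1}{-4}\right)^{2} = \left(- \frac{1}{4}\right)^{2} = \frac{1}{16}$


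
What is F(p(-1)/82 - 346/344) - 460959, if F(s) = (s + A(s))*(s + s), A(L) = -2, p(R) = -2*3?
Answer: -11461742578351/24865352 ≈ -4.6095e+5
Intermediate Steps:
p(R) = -6
F(s) = 2*s*(-2 + s) (F(s) = (s - 2)*(s + s) = (-2 + s)*(2*s) = 2*s*(-2 + s))
F(p(-1)/82 - 346/344) - 460959 = 2*(-6/82 - 346/344)*(-2 + (-6/82 - 346/344)) - 460959 = 2*(-6*1/82 - 346*1/344)*(-2 + (-6*1/82 - 346*1/344)) - 460959 = 2*(-3/41 - 173/172)*(-2 + (-3/41 - 173/172)) - 460959 = 2*(-7609/7052)*(-2 - 7609/7052) - 460959 = 2*(-7609/7052)*(-21713/7052) - 460959 = 165214217/24865352 - 460959 = -11461742578351/24865352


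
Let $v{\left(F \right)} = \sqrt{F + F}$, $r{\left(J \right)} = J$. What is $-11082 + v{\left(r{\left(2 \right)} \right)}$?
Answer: $-11080$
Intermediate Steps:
$v{\left(F \right)} = \sqrt{2} \sqrt{F}$ ($v{\left(F \right)} = \sqrt{2 F} = \sqrt{2} \sqrt{F}$)
$-11082 + v{\left(r{\left(2 \right)} \right)} = -11082 + \sqrt{2} \sqrt{2} = -11082 + 2 = -11080$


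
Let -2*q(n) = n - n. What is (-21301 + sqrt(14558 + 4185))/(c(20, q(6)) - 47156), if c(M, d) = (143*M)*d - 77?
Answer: 21301/47233 - sqrt(18743)/47233 ≈ 0.44808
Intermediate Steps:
q(n) = 0 (q(n) = -(n - n)/2 = -1/2*0 = 0)
c(M, d) = -77 + 143*M*d (c(M, d) = 143*M*d - 77 = -77 + 143*M*d)
(-21301 + sqrt(14558 + 4185))/(c(20, q(6)) - 47156) = (-21301 + sqrt(14558 + 4185))/((-77 + 143*20*0) - 47156) = (-21301 + sqrt(18743))/((-77 + 0) - 47156) = (-21301 + sqrt(18743))/(-77 - 47156) = (-21301 + sqrt(18743))/(-47233) = (-21301 + sqrt(18743))*(-1/47233) = 21301/47233 - sqrt(18743)/47233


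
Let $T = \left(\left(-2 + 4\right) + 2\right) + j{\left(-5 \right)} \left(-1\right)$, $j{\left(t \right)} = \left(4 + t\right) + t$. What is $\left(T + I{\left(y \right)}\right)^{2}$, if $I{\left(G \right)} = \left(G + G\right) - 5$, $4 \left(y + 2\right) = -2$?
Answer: $0$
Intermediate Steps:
$y = - \frac{5}{2}$ ($y = -2 + \frac{1}{4} \left(-2\right) = -2 - \frac{1}{2} = - \frac{5}{2} \approx -2.5$)
$j{\left(t \right)} = 4 + 2 t$
$I{\left(G \right)} = -5 + 2 G$ ($I{\left(G \right)} = 2 G - 5 = -5 + 2 G$)
$T = 10$ ($T = \left(\left(-2 + 4\right) + 2\right) + \left(4 + 2 \left(-5\right)\right) \left(-1\right) = \left(2 + 2\right) + \left(4 - 10\right) \left(-1\right) = 4 - -6 = 4 + 6 = 10$)
$\left(T + I{\left(y \right)}\right)^{2} = \left(10 + \left(-5 + 2 \left(- \frac{5}{2}\right)\right)\right)^{2} = \left(10 - 10\right)^{2} = 0^{2} = 0$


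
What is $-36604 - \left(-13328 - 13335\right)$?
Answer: $-9941$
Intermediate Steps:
$-36604 - \left(-13328 - 13335\right) = -36604 - -26663 = -36604 + 26663 = -9941$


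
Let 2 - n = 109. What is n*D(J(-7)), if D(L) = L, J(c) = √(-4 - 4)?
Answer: -214*I*√2 ≈ -302.64*I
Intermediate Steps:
J(c) = 2*I*√2 (J(c) = √(-8) = 2*I*√2)
n = -107 (n = 2 - 1*109 = 2 - 109 = -107)
n*D(J(-7)) = -214*I*√2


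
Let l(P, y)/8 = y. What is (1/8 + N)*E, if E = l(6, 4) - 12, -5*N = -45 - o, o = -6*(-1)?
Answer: 413/2 ≈ 206.50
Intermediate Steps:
l(P, y) = 8*y
o = 6
N = 51/5 (N = -(-45 - 1*6)/5 = -(-45 - 6)/5 = -⅕*(-51) = 51/5 ≈ 10.200)
E = 20 (E = 8*4 - 12 = 32 - 12 = 20)
(1/8 + N)*E = (1/8 + 51/5)*20 = (⅛ + 51/5)*20 = (413/40)*20 = 413/2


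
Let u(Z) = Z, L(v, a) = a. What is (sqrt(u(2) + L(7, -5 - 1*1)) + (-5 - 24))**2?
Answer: 837 - 116*I ≈ 837.0 - 116.0*I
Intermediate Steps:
(sqrt(u(2) + L(7, -5 - 1*1)) + (-5 - 24))**2 = (sqrt(2 + (-5 - 1*1)) + (-5 - 24))**2 = (sqrt(2 + (-5 - 1)) - 29)**2 = (sqrt(2 - 6) - 29)**2 = (sqrt(-4) - 29)**2 = (2*I - 29)**2 = (-29 + 2*I)**2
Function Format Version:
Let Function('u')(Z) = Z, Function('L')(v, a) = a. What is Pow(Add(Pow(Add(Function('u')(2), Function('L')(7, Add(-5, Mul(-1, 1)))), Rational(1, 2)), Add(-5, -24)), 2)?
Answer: Add(837, Mul(-116, I)) ≈ Add(837.00, Mul(-116.00, I))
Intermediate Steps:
Pow(Add(Pow(Add(Function('u')(2), Function('L')(7, Add(-5, Mul(-1, 1)))), Rational(1, 2)), Add(-5, -24)), 2) = Pow(Add(Pow(Add(2, Add(-5, Mul(-1, 1))), Rational(1, 2)), Add(-5, -24)), 2) = Pow(Add(Pow(Add(2, Add(-5, -1)), Rational(1, 2)), -29), 2) = Pow(Add(Pow(Add(2, -6), Rational(1, 2)), -29), 2) = Pow(Add(Pow(-4, Rational(1, 2)), -29), 2) = Pow(Add(Mul(2, I), -29), 2) = Pow(Add(-29, Mul(2, I)), 2)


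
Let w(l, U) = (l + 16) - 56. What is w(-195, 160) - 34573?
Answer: -34808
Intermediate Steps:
w(l, U) = -40 + l (w(l, U) = (16 + l) - 56 = -40 + l)
w(-195, 160) - 34573 = (-40 - 195) - 34573 = -235 - 34573 = -34808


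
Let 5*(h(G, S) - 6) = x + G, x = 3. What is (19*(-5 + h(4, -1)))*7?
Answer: 1596/5 ≈ 319.20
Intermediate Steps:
h(G, S) = 33/5 + G/5 (h(G, S) = 6 + (3 + G)/5 = 6 + (⅗ + G/5) = 33/5 + G/5)
(19*(-5 + h(4, -1)))*7 = (19*(-5 + (33/5 + (⅕)*4)))*7 = (19*(-5 + (33/5 + ⅘)))*7 = (19*(-5 + 37/5))*7 = (19*(12/5))*7 = (228/5)*7 = 1596/5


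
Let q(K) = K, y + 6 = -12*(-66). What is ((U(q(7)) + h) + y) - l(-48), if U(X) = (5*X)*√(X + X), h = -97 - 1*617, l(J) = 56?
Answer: 16 + 35*√14 ≈ 146.96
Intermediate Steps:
y = 786 (y = -6 - 12*(-66) = -6 + 792 = 786)
h = -714 (h = -97 - 617 = -714)
U(X) = 5*√2*X^(3/2) (U(X) = (5*X)*√(2*X) = (5*X)*(√2*√X) = 5*√2*X^(3/2))
((U(q(7)) + h) + y) - l(-48) = ((5*√2*7^(3/2) - 714) + 786) - 1*56 = ((5*√2*(7*√7) - 714) + 786) - 56 = ((35*√14 - 714) + 786) - 56 = ((-714 + 35*√14) + 786) - 56 = (72 + 35*√14) - 56 = 16 + 35*√14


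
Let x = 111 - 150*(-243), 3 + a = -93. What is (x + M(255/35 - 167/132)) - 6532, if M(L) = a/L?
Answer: 166962623/5563 ≈ 30013.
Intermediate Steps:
a = -96 (a = -3 - 93 = -96)
M(L) = -96/L
x = 36561 (x = 111 + 36450 = 36561)
(x + M(255/35 - 167/132)) - 6532 = (36561 - 96/(255/35 - 167/132)) - 6532 = (36561 - 96/(255*(1/35) - 167*1/132)) - 6532 = (36561 - 96/(51/7 - 167/132)) - 6532 = (36561 - 96/5563/924) - 6532 = (36561 - 96*924/5563) - 6532 = (36561 - 88704/5563) - 6532 = 203300139/5563 - 6532 = 166962623/5563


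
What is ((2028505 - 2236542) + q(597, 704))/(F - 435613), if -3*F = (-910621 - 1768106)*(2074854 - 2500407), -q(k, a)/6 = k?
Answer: 211619/379980539290 ≈ 5.5692e-7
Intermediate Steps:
q(k, a) = -6*k
F = -379980103677 (F = -(-910621 - 1768106)*(2074854 - 2500407)/3 = -(-892909)*(-425553) = -1/3*1139940311031 = -379980103677)
((2028505 - 2236542) + q(597, 704))/(F - 435613) = ((2028505 - 2236542) - 6*597)/(-379980103677 - 435613) = (-208037 - 3582)/(-379980539290) = -211619*(-1/379980539290) = 211619/379980539290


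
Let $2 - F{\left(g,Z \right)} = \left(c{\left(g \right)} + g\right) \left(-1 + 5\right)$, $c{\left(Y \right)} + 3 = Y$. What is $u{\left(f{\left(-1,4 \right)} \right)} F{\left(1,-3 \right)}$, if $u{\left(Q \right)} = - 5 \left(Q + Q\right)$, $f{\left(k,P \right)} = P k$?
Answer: $240$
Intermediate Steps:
$c{\left(Y \right)} = -3 + Y$
$F{\left(g,Z \right)} = 14 - 8 g$ ($F{\left(g,Z \right)} = 2 - \left(\left(-3 + g\right) + g\right) \left(-1 + 5\right) = 2 - \left(-3 + 2 g\right) 4 = 2 - \left(-12 + 8 g\right) = 14 - 8 g$)
$u{\left(Q \right)} = - 10 Q$ ($u{\left(Q \right)} = - 5 \cdot 2 Q = - 10 Q$)
$u{\left(f{\left(-1,4 \right)} \right)} F{\left(1,-3 \right)} = - 10 \cdot 4 \left(-1\right) \left(14 - 8\right) = \left(-10\right) \left(-4\right) \left(14 - 8\right) = 40 \cdot 6 = 240$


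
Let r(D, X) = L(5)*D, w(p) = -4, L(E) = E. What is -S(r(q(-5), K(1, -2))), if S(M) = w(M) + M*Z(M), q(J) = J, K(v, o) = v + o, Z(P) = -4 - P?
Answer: 529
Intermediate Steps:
K(v, o) = o + v
r(D, X) = 5*D
S(M) = -4 + M*(-4 - M)
-S(r(q(-5), K(1, -2))) = -(-4 - 5*(-5)*(4 + 5*(-5))) = -(-4 - 1*(-25)*(4 - 25)) = -(-4 - 1*(-25)*(-21)) = -(-4 - 525) = -1*(-529) = 529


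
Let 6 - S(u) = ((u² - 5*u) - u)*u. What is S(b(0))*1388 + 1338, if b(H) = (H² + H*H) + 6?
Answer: 9666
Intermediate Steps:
b(H) = 6 + 2*H² (b(H) = (H² + H²) + 6 = 2*H² + 6 = 6 + 2*H²)
S(u) = 6 - u*(u² - 6*u) (S(u) = 6 - ((u² - 5*u) - u)*u = 6 - (u² - 6*u)*u = 6 - u*(u² - 6*u))
S(b(0))*1388 + 1338 = (6 - (6 + 2*0²)³ + 6*(6 + 2*0²)²)*1388 + 1338 = (6 - (6 + 2*0)³ + 6*(6 + 2*0)²)*1388 + 1338 = (6 - (6 + 0)³ + 6*(6 + 0)²)*1388 + 1338 = (6 - 1*6³ + 6*6²)*1388 + 1338 = (6 - 1*216 + 6*36)*1388 + 1338 = (6 - 216 + 216)*1388 + 1338 = 6*1388 + 1338 = 8328 + 1338 = 9666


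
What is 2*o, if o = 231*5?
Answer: 2310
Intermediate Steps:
o = 1155
2*o = 2*1155 = 2310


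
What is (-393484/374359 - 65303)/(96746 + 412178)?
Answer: -24447159261/190520279716 ≈ -0.12832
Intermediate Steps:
(-393484/374359 - 65303)/(96746 + 412178) = (-393484*1/374359 - 65303)/508924 = (-393484/374359 - 65303)*(1/508924) = -24447159261/374359*1/508924 = -24447159261/190520279716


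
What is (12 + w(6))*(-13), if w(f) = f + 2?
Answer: -260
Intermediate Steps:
w(f) = 2 + f
(12 + w(6))*(-13) = (12 + (2 + 6))*(-13) = (12 + 8)*(-13) = 20*(-13) = -260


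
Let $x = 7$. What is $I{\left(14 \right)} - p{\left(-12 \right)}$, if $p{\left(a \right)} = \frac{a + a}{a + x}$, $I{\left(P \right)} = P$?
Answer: $\frac{46}{5} \approx 9.2$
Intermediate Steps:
$p{\left(a \right)} = \frac{2 a}{7 + a}$ ($p{\left(a \right)} = \frac{a + a}{a + 7} = \frac{2 a}{7 + a}$)
$I{\left(14 \right)} - p{\left(-12 \right)} = 14 - 2 \left(-12\right) \frac{1}{7 - 12} = 14 - 2 \left(-12\right) \frac{1}{-5} = 14 - 2 \left(-12\right) \left(- \frac{1}{5}\right) = 14 - \frac{24}{5} = \frac{46}{5}$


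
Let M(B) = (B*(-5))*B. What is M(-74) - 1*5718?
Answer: -33098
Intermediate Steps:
M(B) = -5*B**2 (M(B) = (-5*B)*B = -5*B**2)
M(-74) - 1*5718 = -5*(-74)**2 - 1*5718 = -5*5476 - 5718 = -27380 - 5718 = -33098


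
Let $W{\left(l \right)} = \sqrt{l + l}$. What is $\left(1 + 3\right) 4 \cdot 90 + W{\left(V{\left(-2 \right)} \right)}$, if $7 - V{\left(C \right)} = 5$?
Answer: $1442$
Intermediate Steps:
$V{\left(C \right)} = 2$ ($V{\left(C \right)} = 7 - 5 = 2$)
$W{\left(l \right)} = \sqrt{2} \sqrt{l}$ ($W{\left(l \right)} = \sqrt{2 l} = \sqrt{2} \sqrt{l}$)
$\left(1 + 3\right) 4 \cdot 90 + W{\left(V{\left(-2 \right)} \right)} = \left(1 + 3\right) 4 \cdot 90 + \sqrt{2} \sqrt{2} = 4 \cdot 4 \cdot 90 + 2 = 16 \cdot 90 + 2 = 1440 + 2 = 1442$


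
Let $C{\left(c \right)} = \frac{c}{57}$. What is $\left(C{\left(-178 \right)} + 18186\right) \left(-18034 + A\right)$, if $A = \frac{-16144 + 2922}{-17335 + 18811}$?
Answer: $- \frac{6900357083036}{21033} \approx -3.2807 \cdot 10^{8}$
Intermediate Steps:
$A = - \frac{6611}{738}$ ($A = - \frac{13222}{1476} = \left(-13222\right) \frac{1}{1476} = - \frac{6611}{738} \approx -8.958$)
$C{\left(c \right)} = \frac{c}{57}$ ($C{\left(c \right)} = c \frac{1}{57} = \frac{c}{57}$)
$\left(C{\left(-178 \right)} + 18186\right) \left(-18034 + A\right) = \left(\frac{1}{57} \left(-178\right) + 18186\right) \left(-18034 - \frac{6611}{738}\right) = \left(- \frac{178}{57} + 18186\right) \left(- \frac{13315703}{738}\right) = \frac{1036424}{57} \left(- \frac{13315703}{738}\right) = - \frac{6900357083036}{21033}$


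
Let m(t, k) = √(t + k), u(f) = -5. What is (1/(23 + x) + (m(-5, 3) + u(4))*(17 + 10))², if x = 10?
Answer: 18250354/1089 - 80172*I*√2/11 ≈ 16759.0 - 10307.0*I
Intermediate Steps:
m(t, k) = √(k + t)
(1/(23 + x) + (m(-5, 3) + u(4))*(17 + 10))² = (1/(23 + 10) + (√(3 - 5) - 5)*(17 + 10))² = (1/33 + (√(-2) - 5)*27)² = (1/33 + (I*√2 - 5)*27)² = (1/33 + (-5 + I*√2)*27)² = (1/33 + (-135 + 27*I*√2))² = (-4454/33 + 27*I*√2)²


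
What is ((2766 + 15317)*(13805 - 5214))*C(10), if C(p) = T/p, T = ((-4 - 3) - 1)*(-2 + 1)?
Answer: 621404212/5 ≈ 1.2428e+8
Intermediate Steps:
T = 8 (T = (-7 - 1)*(-1) = -8*(-1) = 8)
C(p) = 8/p
((2766 + 15317)*(13805 - 5214))*C(10) = ((2766 + 15317)*(13805 - 5214))*(8/10) = (18083*8591)*(8*(⅒)) = 155351053*(⅘) = 621404212/5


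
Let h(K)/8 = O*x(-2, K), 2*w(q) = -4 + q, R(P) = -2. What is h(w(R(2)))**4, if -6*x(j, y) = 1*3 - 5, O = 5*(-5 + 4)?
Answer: 2560000/81 ≈ 31605.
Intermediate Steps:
O = -5 (O = 5*(-1) = -5)
x(j, y) = 1/3 (x(j, y) = -(1*3 - 5)/6 = -(3 - 5)/6 = -1/6*(-2) = 1/3)
w(q) = -2 + q/2 (w(q) = (-4 + q)/2 = -2 + q/2)
h(K) = -40/3 (h(K) = 8*(-5*1/3) = 8*(-5/3) = -40/3)
h(w(R(2)))**4 = (-40/3)**4 = 2560000/81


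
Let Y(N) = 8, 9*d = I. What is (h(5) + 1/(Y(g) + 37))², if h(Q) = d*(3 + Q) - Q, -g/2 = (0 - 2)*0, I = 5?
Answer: 64/225 ≈ 0.28444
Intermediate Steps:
g = 0 (g = -2*(0 - 2)*0 = -(-4)*0 = -2*0 = 0)
d = 5/9 (d = (⅑)*5 = 5/9 ≈ 0.55556)
h(Q) = 5/3 - 4*Q/9 (h(Q) = 5*(3 + Q)/9 - Q = (5/3 + 5*Q/9) - Q = 5/3 - 4*Q/9)
(h(5) + 1/(Y(g) + 37))² = ((5/3 - 4/9*5) + 1/(8 + 37))² = ((5/3 - 20/9) + 1/45)² = (-5/9 + 1/45)² = (-8/15)² = 64/225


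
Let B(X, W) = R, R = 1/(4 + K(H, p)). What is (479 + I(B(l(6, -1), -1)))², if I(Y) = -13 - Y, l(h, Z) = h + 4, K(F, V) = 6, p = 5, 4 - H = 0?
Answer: 21706281/100 ≈ 2.1706e+5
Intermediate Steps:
H = 4 (H = 4 - 1*0 = 4 + 0 = 4)
l(h, Z) = 4 + h
R = ⅒ (R = 1/(4 + 6) = 1/10 = ⅒ ≈ 0.10000)
B(X, W) = ⅒
(479 + I(B(l(6, -1), -1)))² = (479 + (-13 - 1*⅒))² = (479 + (-13 - ⅒))² = (479 - 131/10)² = (4659/10)² = 21706281/100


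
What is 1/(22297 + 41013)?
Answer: 1/63310 ≈ 1.5795e-5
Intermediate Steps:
1/(22297 + 41013) = 1/63310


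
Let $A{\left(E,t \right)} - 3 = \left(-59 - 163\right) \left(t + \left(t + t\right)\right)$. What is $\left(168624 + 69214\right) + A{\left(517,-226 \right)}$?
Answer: $388357$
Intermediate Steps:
$A{\left(E,t \right)} = 3 - 666 t$ ($A{\left(E,t \right)} = 3 + \left(-59 - 163\right) \left(t + \left(t + t\right)\right) = 3 - 222 \left(t + 2 t\right) = 3 - 222 \cdot 3 t = 3 - 666 t$)
$\left(168624 + 69214\right) + A{\left(517,-226 \right)} = \left(168624 + 69214\right) + \left(3 - -150516\right) = 237838 + \left(3 + 150516\right) = 237838 + 150519 = 388357$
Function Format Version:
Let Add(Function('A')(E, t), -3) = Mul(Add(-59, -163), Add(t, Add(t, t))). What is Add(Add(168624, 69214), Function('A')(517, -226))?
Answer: 388357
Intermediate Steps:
Function('A')(E, t) = Add(3, Mul(-666, t)) (Function('A')(E, t) = Add(3, Mul(Add(-59, -163), Add(t, Add(t, t)))) = Add(3, Mul(-222, Add(t, Mul(2, t)))) = Add(3, Mul(-222, Mul(3, t))) = Add(3, Mul(-666, t)))
Add(Add(168624, 69214), Function('A')(517, -226)) = Add(Add(168624, 69214), Add(3, Mul(-666, -226))) = Add(237838, Add(3, 150516)) = Add(237838, 150519) = 388357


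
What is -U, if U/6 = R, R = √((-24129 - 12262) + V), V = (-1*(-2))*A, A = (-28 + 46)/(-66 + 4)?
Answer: -6*I*√34972309/31 ≈ -1144.6*I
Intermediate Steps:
A = -9/31 (A = 18/(-62) = 18*(-1/62) = -9/31 ≈ -0.29032)
V = -18/31 (V = -1*(-2)*(-9/31) = 2*(-9/31) = -18/31 ≈ -0.58065)
R = I*√34972309/31 (R = √((-24129 - 12262) - 18/31) = √(-36391 - 18/31) = √(-1128139/31) = I*√34972309/31 ≈ 190.77*I)
U = 6*I*√34972309/31 (U = 6*(I*√34972309/31) = 6*I*√34972309/31 ≈ 1144.6*I)
-U = -6*I*√34972309/31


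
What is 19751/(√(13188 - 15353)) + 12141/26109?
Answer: 1349/2901 - 19751*I*√2165/2165 ≈ 0.46501 - 424.48*I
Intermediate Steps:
19751/(√(13188 - 15353)) + 12141/26109 = 19751/(√(-2165)) + 12141*(1/26109) = 19751/((I*√2165)) + 1349/2901 = 19751*(-I*√2165/2165) + 1349/2901 = -19751*I*√2165/2165 + 1349/2901 = 1349/2901 - 19751*I*√2165/2165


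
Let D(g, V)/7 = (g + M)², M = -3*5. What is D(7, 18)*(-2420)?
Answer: -1084160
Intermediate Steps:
M = -15
D(g, V) = 7*(-15 + g)² (D(g, V) = 7*(g - 15)² = 7*(-15 + g)²)
D(7, 18)*(-2420) = (7*(-15 + 7)²)*(-2420) = (7*(-8)²)*(-2420) = (7*64)*(-2420) = 448*(-2420) = -1084160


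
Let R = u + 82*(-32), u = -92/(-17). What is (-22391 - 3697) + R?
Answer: -488012/17 ≈ -28707.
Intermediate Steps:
u = 92/17 (u = -92*(-1/17) = 92/17 ≈ 5.4118)
R = -44516/17 (R = 92/17 + 82*(-32) = 92/17 - 2624 = -44516/17 ≈ -2618.6)
(-22391 - 3697) + R = (-22391 - 3697) - 44516/17 = -26088 - 44516/17 = -488012/17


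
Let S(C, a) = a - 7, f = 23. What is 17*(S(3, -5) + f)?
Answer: 187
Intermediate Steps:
S(C, a) = -7 + a
17*(S(3, -5) + f) = 17*((-7 - 5) + 23) = 17*(-12 + 23) = 17*11 = 187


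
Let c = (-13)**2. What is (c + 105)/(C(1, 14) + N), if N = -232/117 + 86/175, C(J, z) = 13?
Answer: 5610150/235637 ≈ 23.808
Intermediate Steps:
c = 169
N = -30538/20475 (N = -232*1/117 + 86*(1/175) = -232/117 + 86/175 = -30538/20475 ≈ -1.4915)
(c + 105)/(C(1, 14) + N) = (169 + 105)/(13 - 30538/20475) = 274/(235637/20475) = 274*(20475/235637) = 5610150/235637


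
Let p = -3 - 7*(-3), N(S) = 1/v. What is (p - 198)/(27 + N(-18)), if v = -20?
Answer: -3600/539 ≈ -6.6790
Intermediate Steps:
N(S) = -1/20 (N(S) = 1/(-20) = -1/20)
p = 18 (p = -3 + 21 = 18)
(p - 198)/(27 + N(-18)) = (18 - 198)/(27 - 1/20) = -180/539/20 = -180*20/539 = -3600/539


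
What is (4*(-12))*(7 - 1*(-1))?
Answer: -384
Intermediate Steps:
(4*(-12))*(7 - 1*(-1)) = -48*(7 + 1) = -48*8 = -384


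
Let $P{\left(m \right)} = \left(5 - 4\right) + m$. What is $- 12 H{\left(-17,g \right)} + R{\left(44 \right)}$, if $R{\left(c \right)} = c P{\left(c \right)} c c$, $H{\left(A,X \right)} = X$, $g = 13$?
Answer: $3833124$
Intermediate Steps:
$P{\left(m \right)} = 1 + m$
$R{\left(c \right)} = c^{3} \left(1 + c\right)$ ($R{\left(c \right)} = c \left(1 + c\right) c c = c^{2} \left(1 + c\right) c = c^{3} \left(1 + c\right)$)
$- 12 H{\left(-17,g \right)} + R{\left(44 \right)} = \left(-12\right) 13 + 44^{3} \left(1 + 44\right) = -156 + 85184 \cdot 45 = -156 + 3833280 = 3833124$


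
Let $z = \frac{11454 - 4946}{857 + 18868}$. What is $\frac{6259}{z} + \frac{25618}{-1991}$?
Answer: $\frac{245639699081}{12957428} \approx 18957.0$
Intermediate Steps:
$z = \frac{6508}{19725} \approx 0.32994$
$\frac{6259}{z} + \frac{25618}{-1991} = \frac{6259}{\frac{6508}{19725}} + \frac{25618}{-1991} = 6259 \cdot \frac{19725}{6508} + 25618 \left(- \frac{1}{1991}\right) = \frac{123458775}{6508} - \frac{25618}{1991} = \frac{245639699081}{12957428}$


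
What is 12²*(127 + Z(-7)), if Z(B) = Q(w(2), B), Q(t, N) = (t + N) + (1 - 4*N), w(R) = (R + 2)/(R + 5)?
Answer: 150768/7 ≈ 21538.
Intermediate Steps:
w(R) = (2 + R)/(5 + R)
Q(t, N) = 1 + t - 3*N (Q(t, N) = (N + t) + (1 - 4*N) = 1 + t - 3*N)
Z(B) = 11/7 - 3*B (Z(B) = 1 + (2 + 2)/(5 + 2) - 3*B = 1 + 4/7 - 3*B = 11/7 - 3*B)
12²*(127 + Z(-7)) = 12²*(127 + (11/7 - 3*(-7))) = 144*(127 + (11/7 + 21)) = 144*(127 + 158/7) = 144*(1047/7) = 150768/7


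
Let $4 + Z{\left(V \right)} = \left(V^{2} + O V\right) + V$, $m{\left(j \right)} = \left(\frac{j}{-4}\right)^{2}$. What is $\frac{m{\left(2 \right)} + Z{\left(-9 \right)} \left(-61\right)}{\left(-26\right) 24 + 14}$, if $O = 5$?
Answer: $\frac{5611}{2440} \approx 2.2996$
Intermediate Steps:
$m{\left(j \right)} = \frac{j^{2}}{16}$ ($m{\left(j \right)} = \left(j \left(- \frac{1}{4}\right)\right)^{2} = \left(- \frac{j}{4}\right)^{2} = \frac{j^{2}}{16}$)
$Z{\left(V \right)} = -4 + V^{2} + 6 V$ ($Z{\left(V \right)} = -4 + \left(\left(V^{2} + 5 V\right) + V\right) = -4 + \left(V^{2} + 6 V\right) = -4 + V^{2} + 6 V$)
$\frac{m{\left(2 \right)} + Z{\left(-9 \right)} \left(-61\right)}{\left(-26\right) 24 + 14} = \frac{\frac{2^{2}}{16} + \left(-4 + \left(-9\right)^{2} + 6 \left(-9\right)\right) \left(-61\right)}{\left(-26\right) 24 + 14} = \frac{\frac{1}{16} \cdot 4 + \left(-4 + 81 - 54\right) \left(-61\right)}{-624 + 14} = \frac{\frac{1}{4} + 23 \left(-61\right)}{-610} = \left(\frac{1}{4} - 1403\right) \left(- \frac{1}{610}\right) = \left(- \frac{5611}{4}\right) \left(- \frac{1}{610}\right) = \frac{5611}{2440}$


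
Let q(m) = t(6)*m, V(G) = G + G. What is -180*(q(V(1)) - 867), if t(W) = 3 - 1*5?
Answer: 156780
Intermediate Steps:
V(G) = 2*G
t(W) = -2 (t(W) = 3 - 5 = -2)
q(m) = -2*m
-180*(q(V(1)) - 867) = -180*(-4 - 867) = -180*(-871) = 156780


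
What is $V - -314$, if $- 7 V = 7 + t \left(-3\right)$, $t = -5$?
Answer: $\frac{2176}{7} \approx 310.86$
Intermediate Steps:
$V = - \frac{22}{7}$ ($V = - \frac{7 - -15}{7} = - \frac{7 + 15}{7} = \left(- \frac{1}{7}\right) 22 = - \frac{22}{7} \approx -3.1429$)
$V - -314 = - \frac{22}{7} - -314 = - \frac{22}{7} + 314 = \frac{2176}{7}$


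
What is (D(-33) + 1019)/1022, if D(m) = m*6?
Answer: 821/1022 ≈ 0.80333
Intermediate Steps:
D(m) = 6*m
(D(-33) + 1019)/1022 = (6*(-33) + 1019)/1022 = (-198 + 1019)/1022 = (1/1022)*821 = 821/1022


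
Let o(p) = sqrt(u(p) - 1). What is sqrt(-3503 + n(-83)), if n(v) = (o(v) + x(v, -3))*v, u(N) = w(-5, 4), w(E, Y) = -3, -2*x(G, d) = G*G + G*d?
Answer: sqrt(292724 - 166*I) ≈ 541.04 - 0.153*I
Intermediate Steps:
x(G, d) = -G**2/2 - G*d/2 (x(G, d) = -(G*G + G*d)/2 = -(G**2 + G*d)/2 = -G**2/2 - G*d/2)
u(N) = -3
o(p) = 2*I (o(p) = sqrt(-3 - 1) = sqrt(-4) = 2*I)
n(v) = v*(2*I - v*(-3 + v)/2) (n(v) = (2*I - v*(v - 3)/2)*v = (2*I - v*(-3 + v)/2)*v = v*(2*I - v*(-3 + v)/2))
sqrt(-3503 + n(-83)) = sqrt(-3503 - 1/2*(-83)*(-4*I - 83*(-3 - 83))) = sqrt(-3503 - 1/2*(-83)*(-4*I - 83*(-86))) = sqrt(-3503 - 1/2*(-83)*(-4*I + 7138)) = sqrt(-3503 - 1/2*(-83)*(7138 - 4*I)) = sqrt(-3503 + (296227 - 166*I)) = sqrt(292724 - 166*I)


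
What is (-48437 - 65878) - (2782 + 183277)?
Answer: -300374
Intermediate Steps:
(-48437 - 65878) - (2782 + 183277) = -114315 - 1*186059 = -114315 - 186059 = -300374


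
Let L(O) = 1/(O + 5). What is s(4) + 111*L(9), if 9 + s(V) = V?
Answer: 41/14 ≈ 2.9286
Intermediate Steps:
s(V) = -9 + V
L(O) = 1/(5 + O)
s(4) + 111*L(9) = (-9 + 4) + 111/(5 + 9) = -5 + 111/14 = 41/14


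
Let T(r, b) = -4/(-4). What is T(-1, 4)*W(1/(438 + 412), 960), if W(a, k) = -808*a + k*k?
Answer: 391679596/425 ≈ 9.2160e+5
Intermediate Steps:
T(r, b) = 1 (T(r, b) = -4*(-1/4) = 1)
W(a, k) = k**2 - 808*a (W(a, k) = -808*a + k**2 = k**2 - 808*a)
T(-1, 4)*W(1/(438 + 412), 960) = 1*(960**2 - 808/(438 + 412)) = 1*(921600 - 808/850) = 1*(921600 - 808*1/850) = 1*(921600 - 404/425) = 1*(391679596/425) = 391679596/425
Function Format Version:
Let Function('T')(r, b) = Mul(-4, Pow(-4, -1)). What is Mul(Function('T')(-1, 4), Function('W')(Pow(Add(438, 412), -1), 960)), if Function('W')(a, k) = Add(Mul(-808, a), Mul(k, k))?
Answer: Rational(391679596, 425) ≈ 9.2160e+5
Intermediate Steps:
Function('T')(r, b) = 1 (Function('T')(r, b) = Mul(-4, Rational(-1, 4)) = 1)
Function('W')(a, k) = Add(Pow(k, 2), Mul(-808, a)) (Function('W')(a, k) = Add(Mul(-808, a), Pow(k, 2)) = Add(Pow(k, 2), Mul(-808, a)))
Mul(Function('T')(-1, 4), Function('W')(Pow(Add(438, 412), -1), 960)) = Mul(1, Add(Pow(960, 2), Mul(-808, Pow(Add(438, 412), -1)))) = Mul(1, Add(921600, Mul(-808, Pow(850, -1)))) = Mul(1, Add(921600, Mul(-808, Rational(1, 850)))) = Mul(1, Add(921600, Rational(-404, 425))) = Mul(1, Rational(391679596, 425)) = Rational(391679596, 425)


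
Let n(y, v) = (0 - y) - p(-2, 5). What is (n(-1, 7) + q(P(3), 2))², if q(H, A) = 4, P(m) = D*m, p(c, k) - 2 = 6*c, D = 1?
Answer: 225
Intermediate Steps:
p(c, k) = 2 + 6*c
P(m) = m (P(m) = 1*m = m)
n(y, v) = 10 - y (n(y, v) = (0 - y) - (2 + 6*(-2)) = -y - (2 - 12) = -y - 1*(-10) = -y + 10 = 10 - y)
(n(-1, 7) + q(P(3), 2))² = ((10 - 1*(-1)) + 4)² = ((10 + 1) + 4)² = (11 + 4)² = 15² = 225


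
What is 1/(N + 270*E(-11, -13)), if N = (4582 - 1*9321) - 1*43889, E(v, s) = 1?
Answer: -1/48358 ≈ -2.0679e-5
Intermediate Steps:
N = -48628 (N = (4582 - 9321) - 43889 = -4739 - 43889 = -48628)
1/(N + 270*E(-11, -13)) = 1/(-48628 + 270*1) = 1/(-48628 + 270) = 1/(-48358) = -1/48358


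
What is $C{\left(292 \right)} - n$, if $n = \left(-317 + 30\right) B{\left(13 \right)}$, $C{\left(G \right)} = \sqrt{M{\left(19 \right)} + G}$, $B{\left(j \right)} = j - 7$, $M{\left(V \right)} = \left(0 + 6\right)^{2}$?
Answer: $1722 + 2 \sqrt{82} \approx 1740.1$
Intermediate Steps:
$M{\left(V \right)} = 36$ ($M{\left(V \right)} = 6^{2} = 36$)
$B{\left(j \right)} = -7 + j$ ($B{\left(j \right)} = j - 7 = -7 + j$)
$C{\left(G \right)} = \sqrt{36 + G}$
$n = -1722$ ($n = \left(-317 + 30\right) \left(-7 + 13\right) = \left(-287\right) 6 = -1722$)
$C{\left(292 \right)} - n = \sqrt{36 + 292} - -1722 = \sqrt{328} + 1722 = 2 \sqrt{82} + 1722 = 1722 + 2 \sqrt{82}$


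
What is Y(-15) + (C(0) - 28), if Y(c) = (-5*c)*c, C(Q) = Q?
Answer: -1153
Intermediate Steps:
Y(c) = -5*c**2
Y(-15) + (C(0) - 28) = -5*(-15)**2 + (0 - 28) = -5*225 - 28 = -1125 - 28 = -1153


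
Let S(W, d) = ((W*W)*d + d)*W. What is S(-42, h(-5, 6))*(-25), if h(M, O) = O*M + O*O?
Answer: 11119500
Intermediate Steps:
h(M, O) = O**2 + M*O (h(M, O) = M*O + O**2 = O**2 + M*O)
S(W, d) = W*(d + d*W**2) (S(W, d) = (W**2*d + d)*W = (d*W**2 + d)*W = (d + d*W**2)*W = W*(d + d*W**2))
S(-42, h(-5, 6))*(-25) = -42*6*(-5 + 6)*(1 + (-42)**2)*(-25) = -42*6*1*(1 + 1764)*(-25) = -42*6*1765*(-25) = -444780*(-25) = 11119500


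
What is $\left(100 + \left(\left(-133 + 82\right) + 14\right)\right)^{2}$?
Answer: $3969$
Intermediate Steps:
$\left(100 + \left(\left(-133 + 82\right) + 14\right)\right)^{2} = \left(100 + \left(-51 + 14\right)\right)^{2} = \left(100 - 37\right)^{2} = 63^{2} = 3969$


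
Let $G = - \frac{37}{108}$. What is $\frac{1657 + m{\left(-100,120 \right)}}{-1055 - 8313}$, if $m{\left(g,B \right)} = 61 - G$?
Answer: $- \frac{185581}{1011744} \approx -0.18343$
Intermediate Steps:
$G = - \frac{37}{108}$ ($G = \left(-37\right) \frac{1}{108} = - \frac{37}{108} \approx -0.34259$)
$m{\left(g,B \right)} = \frac{6625}{108}$ ($m{\left(g,B \right)} = 61 - - \frac{37}{108} = 61 + \frac{37}{108} = \frac{6625}{108}$)
$\frac{1657 + m{\left(-100,120 \right)}}{-1055 - 8313} = \frac{1657 + \frac{6625}{108}}{-1055 - 8313} = \frac{185581}{108 \left(-9368\right)} = \frac{185581}{108} \left(- \frac{1}{9368}\right) = - \frac{185581}{1011744}$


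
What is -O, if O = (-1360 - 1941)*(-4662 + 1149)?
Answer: -11596413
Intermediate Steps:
O = 11596413 (O = -3301*(-3513) = 11596413)
-O = -1*11596413 = -11596413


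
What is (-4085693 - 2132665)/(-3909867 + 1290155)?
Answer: 3109179/1309856 ≈ 2.3737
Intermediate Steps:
(-4085693 - 2132665)/(-3909867 + 1290155) = -6218358/(-2619712) = -6218358*(-1/2619712) = 3109179/1309856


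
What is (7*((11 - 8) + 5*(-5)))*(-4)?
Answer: 616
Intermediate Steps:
(7*((11 - 8) + 5*(-5)))*(-4) = (7*(3 - 25))*(-4) = (7*(-22))*(-4) = -154*(-4) = 616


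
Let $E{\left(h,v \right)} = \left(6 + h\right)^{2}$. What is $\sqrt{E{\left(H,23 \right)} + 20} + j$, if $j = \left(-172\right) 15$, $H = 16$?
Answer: $-2580 + 6 \sqrt{14} \approx -2557.6$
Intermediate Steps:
$j = -2580$
$\sqrt{E{\left(H,23 \right)} + 20} + j = \sqrt{\left(6 + 16\right)^{2} + 20} - 2580 = \sqrt{22^{2} + 20} - 2580 = \sqrt{484 + 20} - 2580 = \sqrt{504} - 2580 = 6 \sqrt{14} - 2580 = -2580 + 6 \sqrt{14}$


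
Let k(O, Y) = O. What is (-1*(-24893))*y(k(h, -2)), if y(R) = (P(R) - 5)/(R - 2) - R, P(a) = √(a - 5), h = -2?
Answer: 323609/4 - 24893*I*√7/4 ≈ 80902.0 - 16465.0*I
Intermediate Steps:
P(a) = √(-5 + a)
y(R) = -R + (-5 + √(-5 + R))/(-2 + R) (y(R) = (√(-5 + R) - 5)/(R - 2) - R = (-5 + √(-5 + R))/(-2 + R) - R = -R + (-5 + √(-5 + R))/(-2 + R))
(-1*(-24893))*y(k(h, -2)) = (-1*(-24893))*((-5 + √(-5 - 2) - 1*(-2)² + 2*(-2))/(-2 - 2)) = 24893*((-5 + √(-7) - 1*4 - 4)/(-4)) = 24893*(-(-5 + I*√7 - 4 - 4)/4) = 24893*(-(-13 + I*√7)/4) = 24893*(13/4 - I*√7/4) = 323609/4 - 24893*I*√7/4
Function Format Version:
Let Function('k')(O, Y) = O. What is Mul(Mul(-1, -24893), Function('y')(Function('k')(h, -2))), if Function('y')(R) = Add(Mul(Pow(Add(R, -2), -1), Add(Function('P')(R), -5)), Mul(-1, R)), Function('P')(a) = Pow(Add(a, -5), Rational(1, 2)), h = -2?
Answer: Add(Rational(323609, 4), Mul(Rational(-24893, 4), I, Pow(7, Rational(1, 2)))) ≈ Add(80902., Mul(-16465., I))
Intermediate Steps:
Function('P')(a) = Pow(Add(-5, a), Rational(1, 2))
Function('y')(R) = Add(Mul(-1, R), Mul(Pow(Add(-2, R), -1), Add(-5, Pow(Add(-5, R), Rational(1, 2))))) (Function('y')(R) = Add(Mul(Pow(Add(R, -2), -1), Add(Pow(Add(-5, R), Rational(1, 2)), -5)), Mul(-1, R)) = Add(Mul(Pow(Add(-2, R), -1), Add(-5, Pow(Add(-5, R), Rational(1, 2)))), Mul(-1, R)) = Add(Mul(-1, R), Mul(Pow(Add(-2, R), -1), Add(-5, Pow(Add(-5, R), Rational(1, 2))))))
Mul(Mul(-1, -24893), Function('y')(Function('k')(h, -2))) = Mul(Mul(-1, -24893), Mul(Pow(Add(-2, -2), -1), Add(-5, Pow(Add(-5, -2), Rational(1, 2)), Mul(-1, Pow(-2, 2)), Mul(2, -2)))) = Mul(24893, Mul(Pow(-4, -1), Add(-5, Pow(-7, Rational(1, 2)), Mul(-1, 4), -4))) = Mul(24893, Mul(Rational(-1, 4), Add(-5, Mul(I, Pow(7, Rational(1, 2))), -4, -4))) = Mul(24893, Mul(Rational(-1, 4), Add(-13, Mul(I, Pow(7, Rational(1, 2)))))) = Mul(24893, Add(Rational(13, 4), Mul(Rational(-1, 4), I, Pow(7, Rational(1, 2))))) = Add(Rational(323609, 4), Mul(Rational(-24893, 4), I, Pow(7, Rational(1, 2))))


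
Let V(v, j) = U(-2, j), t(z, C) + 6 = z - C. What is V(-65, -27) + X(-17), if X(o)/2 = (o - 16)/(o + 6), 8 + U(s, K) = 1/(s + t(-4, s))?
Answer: -21/10 ≈ -2.1000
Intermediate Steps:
t(z, C) = -6 + z - C (t(z, C) = -6 + (z - C) = -6 + z - C)
U(s, K) = -81/10 (U(s, K) = -8 + 1/(s + (-6 - 4 - s)) = -8 + 1/(s + (-10 - s)) = -8 + 1/(-10) = -8 - ⅒ = -81/10)
V(v, j) = -81/10
X(o) = 2*(-16 + o)/(6 + o) (X(o) = 2*((o - 16)/(o + 6)) = 2*((-16 + o)/(6 + o)) = 2*(-16 + o)/(6 + o))
V(-65, -27) + X(-17) = -81/10 + 2*(-16 - 17)/(6 - 17) = -81/10 + 2*(-33)/(-11) = -81/10 + 2*(-1/11)*(-33) = -81/10 + 6 = -21/10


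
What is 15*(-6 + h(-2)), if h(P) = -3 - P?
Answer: -105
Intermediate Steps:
15*(-6 + h(-2)) = 15*(-6 + (-3 - 1*(-2))) = 15*(-6 + (-3 + 2)) = 15*(-6 - 1) = 15*(-7) = -105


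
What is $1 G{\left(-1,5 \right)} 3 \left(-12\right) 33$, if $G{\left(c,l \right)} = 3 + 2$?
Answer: $-5940$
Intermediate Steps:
$G{\left(c,l \right)} = 5$
$1 G{\left(-1,5 \right)} 3 \left(-12\right) 33 = 1 \cdot 5 \cdot 3 \left(-12\right) 33 = 5 \cdot 3 \left(-12\right) 33 = 15 \left(-12\right) 33 = \left(-180\right) 33 = -5940$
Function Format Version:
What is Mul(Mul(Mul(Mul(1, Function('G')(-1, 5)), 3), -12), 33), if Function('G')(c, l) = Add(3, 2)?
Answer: -5940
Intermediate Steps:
Function('G')(c, l) = 5
Mul(Mul(Mul(Mul(1, Function('G')(-1, 5)), 3), -12), 33) = Mul(Mul(Mul(Mul(1, 5), 3), -12), 33) = Mul(Mul(Mul(5, 3), -12), 33) = Mul(Mul(15, -12), 33) = Mul(-180, 33) = -5940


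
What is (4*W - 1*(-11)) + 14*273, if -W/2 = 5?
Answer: 3793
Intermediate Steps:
W = -10 (W = -2*5 = -10)
(4*W - 1*(-11)) + 14*273 = (4*(-10) - 1*(-11)) + 14*273 = (-40 + 11) + 3822 = -29 + 3822 = 3793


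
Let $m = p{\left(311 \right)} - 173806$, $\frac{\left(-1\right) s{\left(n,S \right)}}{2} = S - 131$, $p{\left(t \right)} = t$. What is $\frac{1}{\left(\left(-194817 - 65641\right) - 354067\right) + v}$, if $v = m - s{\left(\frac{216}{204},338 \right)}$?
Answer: $- \frac{1}{787606} \approx -1.2697 \cdot 10^{-6}$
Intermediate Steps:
$s{\left(n,S \right)} = 262 - 2 S$ ($s{\left(n,S \right)} = - 2 \left(S - 131\right) = - 2 \left(-131 + S\right) = 262 - 2 S$)
$m = -173495$ ($m = 311 - 173806 = -173495$)
$v = -173081$ ($v = -173495 - \left(262 - 676\right) = -173495 - -414 = -173495 + 414 = -173081$)
$\frac{1}{\left(\left(-194817 - 65641\right) - 354067\right) + v} = \frac{1}{\left(\left(-194817 - 65641\right) - 354067\right) - 173081} = \frac{1}{\left(-260458 - 354067\right) - 173081} = \frac{1}{-614525 - 173081} = \frac{1}{-787606} = - \frac{1}{787606}$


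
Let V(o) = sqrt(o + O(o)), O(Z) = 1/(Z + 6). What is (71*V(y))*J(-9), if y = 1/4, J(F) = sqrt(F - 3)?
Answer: 71*I*sqrt(123)/5 ≈ 157.49*I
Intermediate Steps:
O(Z) = 1/(6 + Z)
J(F) = sqrt(-3 + F)
y = 1/4 ≈ 0.25000
V(o) = sqrt(o + 1/(6 + o))
(71*V(y))*J(-9) = (71*sqrt((1 + (6 + 1/4)/4)/(6 + 1/4)))*sqrt(-3 - 9) = (71*sqrt((1 + (1/4)*(25/4))/(25/4)))*sqrt(-12) = (71*sqrt(4*(1 + 25/16)/25))*(2*I*sqrt(3)) = (71*sqrt((4/25)*(41/16)))*(2*I*sqrt(3)) = (71*sqrt(41/100))*(2*I*sqrt(3)) = (71*(sqrt(41)/10))*(2*I*sqrt(3)) = (71*sqrt(41)/10)*(2*I*sqrt(3)) = 71*I*sqrt(123)/5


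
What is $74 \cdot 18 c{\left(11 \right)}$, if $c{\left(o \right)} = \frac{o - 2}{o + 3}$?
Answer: $\frac{5994}{7} \approx 856.29$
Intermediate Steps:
$c{\left(o \right)} = \frac{-2 + o}{3 + o}$ ($c{\left(o \right)} = \frac{o + \left(-3 + 1\right)}{3 + o} = \frac{o - 2}{3 + o} = \frac{-2 + o}{3 + o}$)
$74 \cdot 18 c{\left(11 \right)} = 74 \cdot 18 \frac{-2 + 11}{3 + 11} = 1332 \cdot \frac{1}{14} \cdot 9 = 1332 \cdot \frac{9}{14} = \frac{5994}{7}$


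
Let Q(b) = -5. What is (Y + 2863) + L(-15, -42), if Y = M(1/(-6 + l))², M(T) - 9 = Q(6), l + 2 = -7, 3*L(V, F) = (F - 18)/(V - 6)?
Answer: 60479/21 ≈ 2880.0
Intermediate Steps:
L(V, F) = (-18 + F)/(3*(-6 + V)) (L(V, F) = ((F - 18)/(V - 6))/3 = ((-18 + F)/(-6 + V))/3 = (-18 + F)/(3*(-6 + V)))
l = -9 (l = -2 - 7 = -9)
M(T) = 4 (M(T) = 9 - 5 = 4)
Y = 16 (Y = 4² = 16)
(Y + 2863) + L(-15, -42) = (16 + 2863) + (-18 - 42)/(3*(-6 - 15)) = 2879 + (⅓)*(-60)/(-21) = 2879 + (⅓)*(-1/21)*(-60) = 2879 + 20/21 = 60479/21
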